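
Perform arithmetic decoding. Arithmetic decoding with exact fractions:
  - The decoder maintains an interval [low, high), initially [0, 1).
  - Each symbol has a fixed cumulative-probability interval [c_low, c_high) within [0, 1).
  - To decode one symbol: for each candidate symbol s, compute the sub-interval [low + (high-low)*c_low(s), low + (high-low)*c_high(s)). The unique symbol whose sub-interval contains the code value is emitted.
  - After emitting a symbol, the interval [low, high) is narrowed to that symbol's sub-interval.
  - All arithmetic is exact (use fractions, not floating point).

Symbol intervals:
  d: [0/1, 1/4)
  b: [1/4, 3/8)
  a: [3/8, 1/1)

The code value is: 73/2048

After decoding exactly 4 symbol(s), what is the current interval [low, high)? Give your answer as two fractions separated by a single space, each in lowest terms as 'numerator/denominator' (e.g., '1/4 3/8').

Answer: 17/512 39/1024

Derivation:
Step 1: interval [0/1, 1/1), width = 1/1 - 0/1 = 1/1
  'd': [0/1 + 1/1*0/1, 0/1 + 1/1*1/4) = [0/1, 1/4) <- contains code 73/2048
  'b': [0/1 + 1/1*1/4, 0/1 + 1/1*3/8) = [1/4, 3/8)
  'a': [0/1 + 1/1*3/8, 0/1 + 1/1*1/1) = [3/8, 1/1)
  emit 'd', narrow to [0/1, 1/4)
Step 2: interval [0/1, 1/4), width = 1/4 - 0/1 = 1/4
  'd': [0/1 + 1/4*0/1, 0/1 + 1/4*1/4) = [0/1, 1/16) <- contains code 73/2048
  'b': [0/1 + 1/4*1/4, 0/1 + 1/4*3/8) = [1/16, 3/32)
  'a': [0/1 + 1/4*3/8, 0/1 + 1/4*1/1) = [3/32, 1/4)
  emit 'd', narrow to [0/1, 1/16)
Step 3: interval [0/1, 1/16), width = 1/16 - 0/1 = 1/16
  'd': [0/1 + 1/16*0/1, 0/1 + 1/16*1/4) = [0/1, 1/64)
  'b': [0/1 + 1/16*1/4, 0/1 + 1/16*3/8) = [1/64, 3/128)
  'a': [0/1 + 1/16*3/8, 0/1 + 1/16*1/1) = [3/128, 1/16) <- contains code 73/2048
  emit 'a', narrow to [3/128, 1/16)
Step 4: interval [3/128, 1/16), width = 1/16 - 3/128 = 5/128
  'd': [3/128 + 5/128*0/1, 3/128 + 5/128*1/4) = [3/128, 17/512)
  'b': [3/128 + 5/128*1/4, 3/128 + 5/128*3/8) = [17/512, 39/1024) <- contains code 73/2048
  'a': [3/128 + 5/128*3/8, 3/128 + 5/128*1/1) = [39/1024, 1/16)
  emit 'b', narrow to [17/512, 39/1024)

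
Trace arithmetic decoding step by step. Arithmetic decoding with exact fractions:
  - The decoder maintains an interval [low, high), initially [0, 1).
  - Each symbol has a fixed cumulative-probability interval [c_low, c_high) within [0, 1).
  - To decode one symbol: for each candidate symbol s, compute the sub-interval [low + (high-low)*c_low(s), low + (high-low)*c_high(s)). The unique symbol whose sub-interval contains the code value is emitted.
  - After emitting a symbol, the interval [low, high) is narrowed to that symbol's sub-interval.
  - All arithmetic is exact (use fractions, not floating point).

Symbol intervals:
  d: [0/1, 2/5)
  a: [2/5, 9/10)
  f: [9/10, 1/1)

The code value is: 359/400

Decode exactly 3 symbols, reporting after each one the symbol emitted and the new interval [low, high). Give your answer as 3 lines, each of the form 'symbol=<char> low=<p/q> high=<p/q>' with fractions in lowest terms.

Answer: symbol=a low=2/5 high=9/10
symbol=f low=17/20 high=9/10
symbol=f low=179/200 high=9/10

Derivation:
Step 1: interval [0/1, 1/1), width = 1/1 - 0/1 = 1/1
  'd': [0/1 + 1/1*0/1, 0/1 + 1/1*2/5) = [0/1, 2/5)
  'a': [0/1 + 1/1*2/5, 0/1 + 1/1*9/10) = [2/5, 9/10) <- contains code 359/400
  'f': [0/1 + 1/1*9/10, 0/1 + 1/1*1/1) = [9/10, 1/1)
  emit 'a', narrow to [2/5, 9/10)
Step 2: interval [2/5, 9/10), width = 9/10 - 2/5 = 1/2
  'd': [2/5 + 1/2*0/1, 2/5 + 1/2*2/5) = [2/5, 3/5)
  'a': [2/5 + 1/2*2/5, 2/5 + 1/2*9/10) = [3/5, 17/20)
  'f': [2/5 + 1/2*9/10, 2/5 + 1/2*1/1) = [17/20, 9/10) <- contains code 359/400
  emit 'f', narrow to [17/20, 9/10)
Step 3: interval [17/20, 9/10), width = 9/10 - 17/20 = 1/20
  'd': [17/20 + 1/20*0/1, 17/20 + 1/20*2/5) = [17/20, 87/100)
  'a': [17/20 + 1/20*2/5, 17/20 + 1/20*9/10) = [87/100, 179/200)
  'f': [17/20 + 1/20*9/10, 17/20 + 1/20*1/1) = [179/200, 9/10) <- contains code 359/400
  emit 'f', narrow to [179/200, 9/10)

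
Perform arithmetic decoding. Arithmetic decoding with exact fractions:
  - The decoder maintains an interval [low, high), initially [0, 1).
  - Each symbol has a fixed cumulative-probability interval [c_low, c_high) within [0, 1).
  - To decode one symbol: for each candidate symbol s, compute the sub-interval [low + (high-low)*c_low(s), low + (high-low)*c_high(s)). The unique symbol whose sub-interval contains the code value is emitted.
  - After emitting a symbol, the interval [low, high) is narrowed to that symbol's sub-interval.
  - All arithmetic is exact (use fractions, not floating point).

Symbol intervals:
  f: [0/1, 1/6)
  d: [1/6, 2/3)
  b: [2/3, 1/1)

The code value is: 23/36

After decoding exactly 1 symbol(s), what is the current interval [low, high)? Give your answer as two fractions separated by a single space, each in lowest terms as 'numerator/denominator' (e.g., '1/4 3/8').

Answer: 1/6 2/3

Derivation:
Step 1: interval [0/1, 1/1), width = 1/1 - 0/1 = 1/1
  'f': [0/1 + 1/1*0/1, 0/1 + 1/1*1/6) = [0/1, 1/6)
  'd': [0/1 + 1/1*1/6, 0/1 + 1/1*2/3) = [1/6, 2/3) <- contains code 23/36
  'b': [0/1 + 1/1*2/3, 0/1 + 1/1*1/1) = [2/3, 1/1)
  emit 'd', narrow to [1/6, 2/3)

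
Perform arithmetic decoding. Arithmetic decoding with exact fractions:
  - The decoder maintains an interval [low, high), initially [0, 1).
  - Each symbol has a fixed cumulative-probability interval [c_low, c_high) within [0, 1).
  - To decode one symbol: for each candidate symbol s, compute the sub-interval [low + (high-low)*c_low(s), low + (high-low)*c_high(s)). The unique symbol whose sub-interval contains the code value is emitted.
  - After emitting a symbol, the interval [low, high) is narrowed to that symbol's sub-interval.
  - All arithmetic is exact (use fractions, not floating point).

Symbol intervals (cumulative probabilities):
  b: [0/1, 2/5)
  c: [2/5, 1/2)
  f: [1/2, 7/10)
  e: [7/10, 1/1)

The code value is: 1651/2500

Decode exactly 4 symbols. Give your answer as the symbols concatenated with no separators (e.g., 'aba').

Step 1: interval [0/1, 1/1), width = 1/1 - 0/1 = 1/1
  'b': [0/1 + 1/1*0/1, 0/1 + 1/1*2/5) = [0/1, 2/5)
  'c': [0/1 + 1/1*2/5, 0/1 + 1/1*1/2) = [2/5, 1/2)
  'f': [0/1 + 1/1*1/2, 0/1 + 1/1*7/10) = [1/2, 7/10) <- contains code 1651/2500
  'e': [0/1 + 1/1*7/10, 0/1 + 1/1*1/1) = [7/10, 1/1)
  emit 'f', narrow to [1/2, 7/10)
Step 2: interval [1/2, 7/10), width = 7/10 - 1/2 = 1/5
  'b': [1/2 + 1/5*0/1, 1/2 + 1/5*2/5) = [1/2, 29/50)
  'c': [1/2 + 1/5*2/5, 1/2 + 1/5*1/2) = [29/50, 3/5)
  'f': [1/2 + 1/5*1/2, 1/2 + 1/5*7/10) = [3/5, 16/25)
  'e': [1/2 + 1/5*7/10, 1/2 + 1/5*1/1) = [16/25, 7/10) <- contains code 1651/2500
  emit 'e', narrow to [16/25, 7/10)
Step 3: interval [16/25, 7/10), width = 7/10 - 16/25 = 3/50
  'b': [16/25 + 3/50*0/1, 16/25 + 3/50*2/5) = [16/25, 83/125) <- contains code 1651/2500
  'c': [16/25 + 3/50*2/5, 16/25 + 3/50*1/2) = [83/125, 67/100)
  'f': [16/25 + 3/50*1/2, 16/25 + 3/50*7/10) = [67/100, 341/500)
  'e': [16/25 + 3/50*7/10, 16/25 + 3/50*1/1) = [341/500, 7/10)
  emit 'b', narrow to [16/25, 83/125)
Step 4: interval [16/25, 83/125), width = 83/125 - 16/25 = 3/125
  'b': [16/25 + 3/125*0/1, 16/25 + 3/125*2/5) = [16/25, 406/625)
  'c': [16/25 + 3/125*2/5, 16/25 + 3/125*1/2) = [406/625, 163/250)
  'f': [16/25 + 3/125*1/2, 16/25 + 3/125*7/10) = [163/250, 821/1250)
  'e': [16/25 + 3/125*7/10, 16/25 + 3/125*1/1) = [821/1250, 83/125) <- contains code 1651/2500
  emit 'e', narrow to [821/1250, 83/125)

Answer: febe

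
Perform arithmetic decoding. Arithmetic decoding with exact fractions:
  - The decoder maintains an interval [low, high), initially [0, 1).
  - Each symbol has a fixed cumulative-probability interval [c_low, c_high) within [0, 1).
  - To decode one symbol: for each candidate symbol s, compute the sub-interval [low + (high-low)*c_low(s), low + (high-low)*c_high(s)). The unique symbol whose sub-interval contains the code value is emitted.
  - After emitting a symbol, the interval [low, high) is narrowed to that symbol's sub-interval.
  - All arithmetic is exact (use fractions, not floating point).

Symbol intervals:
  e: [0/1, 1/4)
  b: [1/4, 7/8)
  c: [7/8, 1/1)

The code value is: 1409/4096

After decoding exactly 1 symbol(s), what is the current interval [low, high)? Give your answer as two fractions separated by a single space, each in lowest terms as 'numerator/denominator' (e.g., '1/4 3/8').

Step 1: interval [0/1, 1/1), width = 1/1 - 0/1 = 1/1
  'e': [0/1 + 1/1*0/1, 0/1 + 1/1*1/4) = [0/1, 1/4)
  'b': [0/1 + 1/1*1/4, 0/1 + 1/1*7/8) = [1/4, 7/8) <- contains code 1409/4096
  'c': [0/1 + 1/1*7/8, 0/1 + 1/1*1/1) = [7/8, 1/1)
  emit 'b', narrow to [1/4, 7/8)

Answer: 1/4 7/8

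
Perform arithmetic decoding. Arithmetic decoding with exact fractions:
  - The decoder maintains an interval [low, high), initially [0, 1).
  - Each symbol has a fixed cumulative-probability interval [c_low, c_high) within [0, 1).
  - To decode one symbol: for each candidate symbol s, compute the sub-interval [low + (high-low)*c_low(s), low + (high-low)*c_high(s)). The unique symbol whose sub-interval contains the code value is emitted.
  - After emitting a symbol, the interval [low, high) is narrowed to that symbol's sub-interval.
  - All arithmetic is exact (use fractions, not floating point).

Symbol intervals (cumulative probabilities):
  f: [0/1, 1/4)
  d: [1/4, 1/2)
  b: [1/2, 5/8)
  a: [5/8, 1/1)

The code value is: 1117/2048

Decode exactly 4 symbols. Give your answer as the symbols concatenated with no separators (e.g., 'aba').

Answer: bdda

Derivation:
Step 1: interval [0/1, 1/1), width = 1/1 - 0/1 = 1/1
  'f': [0/1 + 1/1*0/1, 0/1 + 1/1*1/4) = [0/1, 1/4)
  'd': [0/1 + 1/1*1/4, 0/1 + 1/1*1/2) = [1/4, 1/2)
  'b': [0/1 + 1/1*1/2, 0/1 + 1/1*5/8) = [1/2, 5/8) <- contains code 1117/2048
  'a': [0/1 + 1/1*5/8, 0/1 + 1/1*1/1) = [5/8, 1/1)
  emit 'b', narrow to [1/2, 5/8)
Step 2: interval [1/2, 5/8), width = 5/8 - 1/2 = 1/8
  'f': [1/2 + 1/8*0/1, 1/2 + 1/8*1/4) = [1/2, 17/32)
  'd': [1/2 + 1/8*1/4, 1/2 + 1/8*1/2) = [17/32, 9/16) <- contains code 1117/2048
  'b': [1/2 + 1/8*1/2, 1/2 + 1/8*5/8) = [9/16, 37/64)
  'a': [1/2 + 1/8*5/8, 1/2 + 1/8*1/1) = [37/64, 5/8)
  emit 'd', narrow to [17/32, 9/16)
Step 3: interval [17/32, 9/16), width = 9/16 - 17/32 = 1/32
  'f': [17/32 + 1/32*0/1, 17/32 + 1/32*1/4) = [17/32, 69/128)
  'd': [17/32 + 1/32*1/4, 17/32 + 1/32*1/2) = [69/128, 35/64) <- contains code 1117/2048
  'b': [17/32 + 1/32*1/2, 17/32 + 1/32*5/8) = [35/64, 141/256)
  'a': [17/32 + 1/32*5/8, 17/32 + 1/32*1/1) = [141/256, 9/16)
  emit 'd', narrow to [69/128, 35/64)
Step 4: interval [69/128, 35/64), width = 35/64 - 69/128 = 1/128
  'f': [69/128 + 1/128*0/1, 69/128 + 1/128*1/4) = [69/128, 277/512)
  'd': [69/128 + 1/128*1/4, 69/128 + 1/128*1/2) = [277/512, 139/256)
  'b': [69/128 + 1/128*1/2, 69/128 + 1/128*5/8) = [139/256, 557/1024)
  'a': [69/128 + 1/128*5/8, 69/128 + 1/128*1/1) = [557/1024, 35/64) <- contains code 1117/2048
  emit 'a', narrow to [557/1024, 35/64)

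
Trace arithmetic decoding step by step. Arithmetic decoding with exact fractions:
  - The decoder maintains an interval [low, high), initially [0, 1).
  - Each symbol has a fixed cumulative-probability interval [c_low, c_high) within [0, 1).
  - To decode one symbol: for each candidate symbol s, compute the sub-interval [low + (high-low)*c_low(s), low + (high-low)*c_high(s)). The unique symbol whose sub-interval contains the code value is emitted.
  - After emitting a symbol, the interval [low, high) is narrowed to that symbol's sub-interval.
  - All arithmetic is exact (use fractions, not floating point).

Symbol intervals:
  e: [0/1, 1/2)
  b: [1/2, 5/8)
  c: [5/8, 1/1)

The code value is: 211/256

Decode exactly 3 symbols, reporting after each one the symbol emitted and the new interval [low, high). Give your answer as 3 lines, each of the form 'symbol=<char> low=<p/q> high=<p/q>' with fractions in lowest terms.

Answer: symbol=c low=5/8 high=1/1
symbol=b low=13/16 high=55/64
symbol=e low=13/16 high=107/128

Derivation:
Step 1: interval [0/1, 1/1), width = 1/1 - 0/1 = 1/1
  'e': [0/1 + 1/1*0/1, 0/1 + 1/1*1/2) = [0/1, 1/2)
  'b': [0/1 + 1/1*1/2, 0/1 + 1/1*5/8) = [1/2, 5/8)
  'c': [0/1 + 1/1*5/8, 0/1 + 1/1*1/1) = [5/8, 1/1) <- contains code 211/256
  emit 'c', narrow to [5/8, 1/1)
Step 2: interval [5/8, 1/1), width = 1/1 - 5/8 = 3/8
  'e': [5/8 + 3/8*0/1, 5/8 + 3/8*1/2) = [5/8, 13/16)
  'b': [5/8 + 3/8*1/2, 5/8 + 3/8*5/8) = [13/16, 55/64) <- contains code 211/256
  'c': [5/8 + 3/8*5/8, 5/8 + 3/8*1/1) = [55/64, 1/1)
  emit 'b', narrow to [13/16, 55/64)
Step 3: interval [13/16, 55/64), width = 55/64 - 13/16 = 3/64
  'e': [13/16 + 3/64*0/1, 13/16 + 3/64*1/2) = [13/16, 107/128) <- contains code 211/256
  'b': [13/16 + 3/64*1/2, 13/16 + 3/64*5/8) = [107/128, 431/512)
  'c': [13/16 + 3/64*5/8, 13/16 + 3/64*1/1) = [431/512, 55/64)
  emit 'e', narrow to [13/16, 107/128)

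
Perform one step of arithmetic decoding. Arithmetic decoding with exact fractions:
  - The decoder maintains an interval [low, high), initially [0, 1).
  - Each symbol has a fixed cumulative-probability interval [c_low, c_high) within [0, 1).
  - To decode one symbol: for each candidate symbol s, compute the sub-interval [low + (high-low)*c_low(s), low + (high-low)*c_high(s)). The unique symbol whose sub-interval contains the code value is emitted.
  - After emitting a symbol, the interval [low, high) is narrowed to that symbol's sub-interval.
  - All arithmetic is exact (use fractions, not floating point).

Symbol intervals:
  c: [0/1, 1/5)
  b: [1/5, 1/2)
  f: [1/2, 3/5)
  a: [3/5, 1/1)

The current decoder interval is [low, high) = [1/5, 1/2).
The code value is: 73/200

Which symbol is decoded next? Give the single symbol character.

Interval width = high − low = 1/2 − 1/5 = 3/10
Scaled code = (code − low) / width = (73/200 − 1/5) / 3/10 = 11/20
  c: [0/1, 1/5) 
  b: [1/5, 1/2) 
  f: [1/2, 3/5) ← scaled code falls here ✓
  a: [3/5, 1/1) 

Answer: f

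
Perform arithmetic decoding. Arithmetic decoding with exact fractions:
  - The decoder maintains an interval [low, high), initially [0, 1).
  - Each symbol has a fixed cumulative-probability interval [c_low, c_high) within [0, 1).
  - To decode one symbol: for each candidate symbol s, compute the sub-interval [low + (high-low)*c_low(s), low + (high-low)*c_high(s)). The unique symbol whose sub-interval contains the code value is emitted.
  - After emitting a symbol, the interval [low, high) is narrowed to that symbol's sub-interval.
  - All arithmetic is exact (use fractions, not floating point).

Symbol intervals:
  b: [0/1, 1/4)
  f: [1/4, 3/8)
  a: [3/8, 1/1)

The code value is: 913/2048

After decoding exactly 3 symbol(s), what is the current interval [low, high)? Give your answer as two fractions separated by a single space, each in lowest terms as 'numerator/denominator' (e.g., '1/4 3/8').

Step 1: interval [0/1, 1/1), width = 1/1 - 0/1 = 1/1
  'b': [0/1 + 1/1*0/1, 0/1 + 1/1*1/4) = [0/1, 1/4)
  'f': [0/1 + 1/1*1/4, 0/1 + 1/1*3/8) = [1/4, 3/8)
  'a': [0/1 + 1/1*3/8, 0/1 + 1/1*1/1) = [3/8, 1/1) <- contains code 913/2048
  emit 'a', narrow to [3/8, 1/1)
Step 2: interval [3/8, 1/1), width = 1/1 - 3/8 = 5/8
  'b': [3/8 + 5/8*0/1, 3/8 + 5/8*1/4) = [3/8, 17/32) <- contains code 913/2048
  'f': [3/8 + 5/8*1/4, 3/8 + 5/8*3/8) = [17/32, 39/64)
  'a': [3/8 + 5/8*3/8, 3/8 + 5/8*1/1) = [39/64, 1/1)
  emit 'b', narrow to [3/8, 17/32)
Step 3: interval [3/8, 17/32), width = 17/32 - 3/8 = 5/32
  'b': [3/8 + 5/32*0/1, 3/8 + 5/32*1/4) = [3/8, 53/128)
  'f': [3/8 + 5/32*1/4, 3/8 + 5/32*3/8) = [53/128, 111/256)
  'a': [3/8 + 5/32*3/8, 3/8 + 5/32*1/1) = [111/256, 17/32) <- contains code 913/2048
  emit 'a', narrow to [111/256, 17/32)

Answer: 111/256 17/32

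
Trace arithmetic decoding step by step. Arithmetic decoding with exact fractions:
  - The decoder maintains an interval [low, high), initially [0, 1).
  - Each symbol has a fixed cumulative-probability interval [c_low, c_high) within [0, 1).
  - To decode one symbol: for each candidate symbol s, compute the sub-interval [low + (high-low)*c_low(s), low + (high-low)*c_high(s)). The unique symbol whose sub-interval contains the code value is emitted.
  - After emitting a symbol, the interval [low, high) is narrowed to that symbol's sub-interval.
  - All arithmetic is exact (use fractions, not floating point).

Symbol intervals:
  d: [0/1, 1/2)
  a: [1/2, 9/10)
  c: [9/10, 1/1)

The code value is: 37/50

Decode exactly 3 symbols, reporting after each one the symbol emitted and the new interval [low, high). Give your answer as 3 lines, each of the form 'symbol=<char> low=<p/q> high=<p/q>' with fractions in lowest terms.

Step 1: interval [0/1, 1/1), width = 1/1 - 0/1 = 1/1
  'd': [0/1 + 1/1*0/1, 0/1 + 1/1*1/2) = [0/1, 1/2)
  'a': [0/1 + 1/1*1/2, 0/1 + 1/1*9/10) = [1/2, 9/10) <- contains code 37/50
  'c': [0/1 + 1/1*9/10, 0/1 + 1/1*1/1) = [9/10, 1/1)
  emit 'a', narrow to [1/2, 9/10)
Step 2: interval [1/2, 9/10), width = 9/10 - 1/2 = 2/5
  'd': [1/2 + 2/5*0/1, 1/2 + 2/5*1/2) = [1/2, 7/10)
  'a': [1/2 + 2/5*1/2, 1/2 + 2/5*9/10) = [7/10, 43/50) <- contains code 37/50
  'c': [1/2 + 2/5*9/10, 1/2 + 2/5*1/1) = [43/50, 9/10)
  emit 'a', narrow to [7/10, 43/50)
Step 3: interval [7/10, 43/50), width = 43/50 - 7/10 = 4/25
  'd': [7/10 + 4/25*0/1, 7/10 + 4/25*1/2) = [7/10, 39/50) <- contains code 37/50
  'a': [7/10 + 4/25*1/2, 7/10 + 4/25*9/10) = [39/50, 211/250)
  'c': [7/10 + 4/25*9/10, 7/10 + 4/25*1/1) = [211/250, 43/50)
  emit 'd', narrow to [7/10, 39/50)

Answer: symbol=a low=1/2 high=9/10
symbol=a low=7/10 high=43/50
symbol=d low=7/10 high=39/50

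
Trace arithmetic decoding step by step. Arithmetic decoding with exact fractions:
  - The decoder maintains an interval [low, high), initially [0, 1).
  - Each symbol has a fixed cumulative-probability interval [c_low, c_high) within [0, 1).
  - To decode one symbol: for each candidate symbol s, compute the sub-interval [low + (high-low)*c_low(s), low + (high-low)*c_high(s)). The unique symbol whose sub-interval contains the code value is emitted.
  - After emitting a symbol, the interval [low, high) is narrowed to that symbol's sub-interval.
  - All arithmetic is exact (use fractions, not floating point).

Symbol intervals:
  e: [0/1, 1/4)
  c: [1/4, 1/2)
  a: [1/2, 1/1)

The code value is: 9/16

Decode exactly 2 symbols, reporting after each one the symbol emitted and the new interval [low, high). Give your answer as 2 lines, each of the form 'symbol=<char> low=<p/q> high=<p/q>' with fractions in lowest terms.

Answer: symbol=a low=1/2 high=1/1
symbol=e low=1/2 high=5/8

Derivation:
Step 1: interval [0/1, 1/1), width = 1/1 - 0/1 = 1/1
  'e': [0/1 + 1/1*0/1, 0/1 + 1/1*1/4) = [0/1, 1/4)
  'c': [0/1 + 1/1*1/4, 0/1 + 1/1*1/2) = [1/4, 1/2)
  'a': [0/1 + 1/1*1/2, 0/1 + 1/1*1/1) = [1/2, 1/1) <- contains code 9/16
  emit 'a', narrow to [1/2, 1/1)
Step 2: interval [1/2, 1/1), width = 1/1 - 1/2 = 1/2
  'e': [1/2 + 1/2*0/1, 1/2 + 1/2*1/4) = [1/2, 5/8) <- contains code 9/16
  'c': [1/2 + 1/2*1/4, 1/2 + 1/2*1/2) = [5/8, 3/4)
  'a': [1/2 + 1/2*1/2, 1/2 + 1/2*1/1) = [3/4, 1/1)
  emit 'e', narrow to [1/2, 5/8)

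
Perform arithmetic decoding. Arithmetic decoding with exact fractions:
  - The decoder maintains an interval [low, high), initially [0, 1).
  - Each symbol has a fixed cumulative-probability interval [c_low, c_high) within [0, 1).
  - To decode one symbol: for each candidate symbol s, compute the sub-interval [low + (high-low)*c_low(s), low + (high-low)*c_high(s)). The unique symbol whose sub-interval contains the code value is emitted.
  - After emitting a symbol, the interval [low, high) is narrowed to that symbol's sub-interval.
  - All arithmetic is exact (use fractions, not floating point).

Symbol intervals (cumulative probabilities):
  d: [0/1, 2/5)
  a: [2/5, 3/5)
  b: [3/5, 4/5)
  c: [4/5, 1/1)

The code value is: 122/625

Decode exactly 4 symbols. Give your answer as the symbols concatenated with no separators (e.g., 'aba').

Answer: daad

Derivation:
Step 1: interval [0/1, 1/1), width = 1/1 - 0/1 = 1/1
  'd': [0/1 + 1/1*0/1, 0/1 + 1/1*2/5) = [0/1, 2/5) <- contains code 122/625
  'a': [0/1 + 1/1*2/5, 0/1 + 1/1*3/5) = [2/5, 3/5)
  'b': [0/1 + 1/1*3/5, 0/1 + 1/1*4/5) = [3/5, 4/5)
  'c': [0/1 + 1/1*4/5, 0/1 + 1/1*1/1) = [4/5, 1/1)
  emit 'd', narrow to [0/1, 2/5)
Step 2: interval [0/1, 2/5), width = 2/5 - 0/1 = 2/5
  'd': [0/1 + 2/5*0/1, 0/1 + 2/5*2/5) = [0/1, 4/25)
  'a': [0/1 + 2/5*2/5, 0/1 + 2/5*3/5) = [4/25, 6/25) <- contains code 122/625
  'b': [0/1 + 2/5*3/5, 0/1 + 2/5*4/5) = [6/25, 8/25)
  'c': [0/1 + 2/5*4/5, 0/1 + 2/5*1/1) = [8/25, 2/5)
  emit 'a', narrow to [4/25, 6/25)
Step 3: interval [4/25, 6/25), width = 6/25 - 4/25 = 2/25
  'd': [4/25 + 2/25*0/1, 4/25 + 2/25*2/5) = [4/25, 24/125)
  'a': [4/25 + 2/25*2/5, 4/25 + 2/25*3/5) = [24/125, 26/125) <- contains code 122/625
  'b': [4/25 + 2/25*3/5, 4/25 + 2/25*4/5) = [26/125, 28/125)
  'c': [4/25 + 2/25*4/5, 4/25 + 2/25*1/1) = [28/125, 6/25)
  emit 'a', narrow to [24/125, 26/125)
Step 4: interval [24/125, 26/125), width = 26/125 - 24/125 = 2/125
  'd': [24/125 + 2/125*0/1, 24/125 + 2/125*2/5) = [24/125, 124/625) <- contains code 122/625
  'a': [24/125 + 2/125*2/5, 24/125 + 2/125*3/5) = [124/625, 126/625)
  'b': [24/125 + 2/125*3/5, 24/125 + 2/125*4/5) = [126/625, 128/625)
  'c': [24/125 + 2/125*4/5, 24/125 + 2/125*1/1) = [128/625, 26/125)
  emit 'd', narrow to [24/125, 124/625)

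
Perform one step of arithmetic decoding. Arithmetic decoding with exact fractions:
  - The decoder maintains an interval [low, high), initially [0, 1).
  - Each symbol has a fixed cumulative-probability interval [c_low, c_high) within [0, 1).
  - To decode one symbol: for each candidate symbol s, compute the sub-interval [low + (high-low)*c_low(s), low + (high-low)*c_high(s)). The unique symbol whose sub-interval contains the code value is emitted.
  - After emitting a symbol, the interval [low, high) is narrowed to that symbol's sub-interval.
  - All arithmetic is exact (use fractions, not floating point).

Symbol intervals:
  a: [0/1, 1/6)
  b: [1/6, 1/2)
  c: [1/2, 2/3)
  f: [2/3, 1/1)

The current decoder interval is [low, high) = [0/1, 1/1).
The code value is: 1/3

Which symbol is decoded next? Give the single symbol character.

Answer: b

Derivation:
Interval width = high − low = 1/1 − 0/1 = 1/1
Scaled code = (code − low) / width = (1/3 − 0/1) / 1/1 = 1/3
  a: [0/1, 1/6) 
  b: [1/6, 1/2) ← scaled code falls here ✓
  c: [1/2, 2/3) 
  f: [2/3, 1/1) 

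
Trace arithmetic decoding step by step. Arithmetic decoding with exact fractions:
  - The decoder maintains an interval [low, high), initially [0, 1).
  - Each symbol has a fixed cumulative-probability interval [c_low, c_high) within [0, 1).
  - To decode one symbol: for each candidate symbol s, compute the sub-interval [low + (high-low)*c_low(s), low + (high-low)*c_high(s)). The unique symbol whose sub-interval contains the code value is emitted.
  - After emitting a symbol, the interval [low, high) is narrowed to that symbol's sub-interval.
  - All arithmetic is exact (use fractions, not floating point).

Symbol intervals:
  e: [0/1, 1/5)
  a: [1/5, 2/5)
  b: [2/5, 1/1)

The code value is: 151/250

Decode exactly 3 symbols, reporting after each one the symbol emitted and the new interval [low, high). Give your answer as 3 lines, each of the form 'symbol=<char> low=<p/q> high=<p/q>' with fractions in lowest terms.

Answer: symbol=b low=2/5 high=1/1
symbol=a low=13/25 high=16/25
symbol=b low=71/125 high=16/25

Derivation:
Step 1: interval [0/1, 1/1), width = 1/1 - 0/1 = 1/1
  'e': [0/1 + 1/1*0/1, 0/1 + 1/1*1/5) = [0/1, 1/5)
  'a': [0/1 + 1/1*1/5, 0/1 + 1/1*2/5) = [1/5, 2/5)
  'b': [0/1 + 1/1*2/5, 0/1 + 1/1*1/1) = [2/5, 1/1) <- contains code 151/250
  emit 'b', narrow to [2/5, 1/1)
Step 2: interval [2/5, 1/1), width = 1/1 - 2/5 = 3/5
  'e': [2/5 + 3/5*0/1, 2/5 + 3/5*1/5) = [2/5, 13/25)
  'a': [2/5 + 3/5*1/5, 2/5 + 3/5*2/5) = [13/25, 16/25) <- contains code 151/250
  'b': [2/5 + 3/5*2/5, 2/5 + 3/5*1/1) = [16/25, 1/1)
  emit 'a', narrow to [13/25, 16/25)
Step 3: interval [13/25, 16/25), width = 16/25 - 13/25 = 3/25
  'e': [13/25 + 3/25*0/1, 13/25 + 3/25*1/5) = [13/25, 68/125)
  'a': [13/25 + 3/25*1/5, 13/25 + 3/25*2/5) = [68/125, 71/125)
  'b': [13/25 + 3/25*2/5, 13/25 + 3/25*1/1) = [71/125, 16/25) <- contains code 151/250
  emit 'b', narrow to [71/125, 16/25)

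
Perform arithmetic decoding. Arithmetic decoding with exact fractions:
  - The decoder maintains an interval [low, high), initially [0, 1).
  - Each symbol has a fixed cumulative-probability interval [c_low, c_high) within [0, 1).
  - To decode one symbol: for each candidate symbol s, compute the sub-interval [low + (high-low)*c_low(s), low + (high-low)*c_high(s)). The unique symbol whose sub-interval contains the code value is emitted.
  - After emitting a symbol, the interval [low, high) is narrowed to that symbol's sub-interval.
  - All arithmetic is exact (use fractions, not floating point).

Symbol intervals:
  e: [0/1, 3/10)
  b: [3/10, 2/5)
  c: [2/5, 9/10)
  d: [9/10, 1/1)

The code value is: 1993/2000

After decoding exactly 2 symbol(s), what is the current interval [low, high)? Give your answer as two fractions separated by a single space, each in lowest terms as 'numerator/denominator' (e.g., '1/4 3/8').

Step 1: interval [0/1, 1/1), width = 1/1 - 0/1 = 1/1
  'e': [0/1 + 1/1*0/1, 0/1 + 1/1*3/10) = [0/1, 3/10)
  'b': [0/1 + 1/1*3/10, 0/1 + 1/1*2/5) = [3/10, 2/5)
  'c': [0/1 + 1/1*2/5, 0/1 + 1/1*9/10) = [2/5, 9/10)
  'd': [0/1 + 1/1*9/10, 0/1 + 1/1*1/1) = [9/10, 1/1) <- contains code 1993/2000
  emit 'd', narrow to [9/10, 1/1)
Step 2: interval [9/10, 1/1), width = 1/1 - 9/10 = 1/10
  'e': [9/10 + 1/10*0/1, 9/10 + 1/10*3/10) = [9/10, 93/100)
  'b': [9/10 + 1/10*3/10, 9/10 + 1/10*2/5) = [93/100, 47/50)
  'c': [9/10 + 1/10*2/5, 9/10 + 1/10*9/10) = [47/50, 99/100)
  'd': [9/10 + 1/10*9/10, 9/10 + 1/10*1/1) = [99/100, 1/1) <- contains code 1993/2000
  emit 'd', narrow to [99/100, 1/1)

Answer: 99/100 1/1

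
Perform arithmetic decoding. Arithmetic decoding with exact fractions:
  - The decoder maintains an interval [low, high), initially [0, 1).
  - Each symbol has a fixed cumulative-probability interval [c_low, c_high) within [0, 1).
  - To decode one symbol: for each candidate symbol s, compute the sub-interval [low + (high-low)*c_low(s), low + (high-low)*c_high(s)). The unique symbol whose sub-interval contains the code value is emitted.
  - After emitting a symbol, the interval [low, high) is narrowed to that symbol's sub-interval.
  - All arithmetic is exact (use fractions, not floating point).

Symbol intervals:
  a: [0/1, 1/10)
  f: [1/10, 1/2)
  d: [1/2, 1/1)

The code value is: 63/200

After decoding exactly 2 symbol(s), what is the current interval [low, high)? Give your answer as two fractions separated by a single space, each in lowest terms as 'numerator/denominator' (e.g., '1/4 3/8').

Answer: 3/10 1/2

Derivation:
Step 1: interval [0/1, 1/1), width = 1/1 - 0/1 = 1/1
  'a': [0/1 + 1/1*0/1, 0/1 + 1/1*1/10) = [0/1, 1/10)
  'f': [0/1 + 1/1*1/10, 0/1 + 1/1*1/2) = [1/10, 1/2) <- contains code 63/200
  'd': [0/1 + 1/1*1/2, 0/1 + 1/1*1/1) = [1/2, 1/1)
  emit 'f', narrow to [1/10, 1/2)
Step 2: interval [1/10, 1/2), width = 1/2 - 1/10 = 2/5
  'a': [1/10 + 2/5*0/1, 1/10 + 2/5*1/10) = [1/10, 7/50)
  'f': [1/10 + 2/5*1/10, 1/10 + 2/5*1/2) = [7/50, 3/10)
  'd': [1/10 + 2/5*1/2, 1/10 + 2/5*1/1) = [3/10, 1/2) <- contains code 63/200
  emit 'd', narrow to [3/10, 1/2)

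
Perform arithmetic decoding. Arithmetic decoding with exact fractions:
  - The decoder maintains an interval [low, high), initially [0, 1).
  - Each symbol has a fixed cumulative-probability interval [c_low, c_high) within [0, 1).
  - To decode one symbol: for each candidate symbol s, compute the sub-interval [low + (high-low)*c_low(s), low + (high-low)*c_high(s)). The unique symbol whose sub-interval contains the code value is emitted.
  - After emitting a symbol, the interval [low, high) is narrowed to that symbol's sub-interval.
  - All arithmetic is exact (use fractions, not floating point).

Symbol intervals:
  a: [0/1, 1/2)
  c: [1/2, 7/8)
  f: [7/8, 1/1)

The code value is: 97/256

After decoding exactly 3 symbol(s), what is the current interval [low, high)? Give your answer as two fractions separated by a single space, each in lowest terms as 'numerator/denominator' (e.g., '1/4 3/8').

Answer: 11/32 53/128

Derivation:
Step 1: interval [0/1, 1/1), width = 1/1 - 0/1 = 1/1
  'a': [0/1 + 1/1*0/1, 0/1 + 1/1*1/2) = [0/1, 1/2) <- contains code 97/256
  'c': [0/1 + 1/1*1/2, 0/1 + 1/1*7/8) = [1/2, 7/8)
  'f': [0/1 + 1/1*7/8, 0/1 + 1/1*1/1) = [7/8, 1/1)
  emit 'a', narrow to [0/1, 1/2)
Step 2: interval [0/1, 1/2), width = 1/2 - 0/1 = 1/2
  'a': [0/1 + 1/2*0/1, 0/1 + 1/2*1/2) = [0/1, 1/4)
  'c': [0/1 + 1/2*1/2, 0/1 + 1/2*7/8) = [1/4, 7/16) <- contains code 97/256
  'f': [0/1 + 1/2*7/8, 0/1 + 1/2*1/1) = [7/16, 1/2)
  emit 'c', narrow to [1/4, 7/16)
Step 3: interval [1/4, 7/16), width = 7/16 - 1/4 = 3/16
  'a': [1/4 + 3/16*0/1, 1/4 + 3/16*1/2) = [1/4, 11/32)
  'c': [1/4 + 3/16*1/2, 1/4 + 3/16*7/8) = [11/32, 53/128) <- contains code 97/256
  'f': [1/4 + 3/16*7/8, 1/4 + 3/16*1/1) = [53/128, 7/16)
  emit 'c', narrow to [11/32, 53/128)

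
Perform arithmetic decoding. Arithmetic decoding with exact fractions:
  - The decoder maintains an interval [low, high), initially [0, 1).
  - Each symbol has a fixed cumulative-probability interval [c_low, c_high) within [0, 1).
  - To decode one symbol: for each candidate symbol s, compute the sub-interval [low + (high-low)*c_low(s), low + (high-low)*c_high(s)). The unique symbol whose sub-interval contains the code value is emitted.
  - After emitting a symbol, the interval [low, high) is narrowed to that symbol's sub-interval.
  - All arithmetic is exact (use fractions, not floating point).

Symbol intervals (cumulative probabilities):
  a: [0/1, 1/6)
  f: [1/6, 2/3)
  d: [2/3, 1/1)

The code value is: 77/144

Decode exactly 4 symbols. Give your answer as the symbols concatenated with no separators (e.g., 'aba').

Step 1: interval [0/1, 1/1), width = 1/1 - 0/1 = 1/1
  'a': [0/1 + 1/1*0/1, 0/1 + 1/1*1/6) = [0/1, 1/6)
  'f': [0/1 + 1/1*1/6, 0/1 + 1/1*2/3) = [1/6, 2/3) <- contains code 77/144
  'd': [0/1 + 1/1*2/3, 0/1 + 1/1*1/1) = [2/3, 1/1)
  emit 'f', narrow to [1/6, 2/3)
Step 2: interval [1/6, 2/3), width = 2/3 - 1/6 = 1/2
  'a': [1/6 + 1/2*0/1, 1/6 + 1/2*1/6) = [1/6, 1/4)
  'f': [1/6 + 1/2*1/6, 1/6 + 1/2*2/3) = [1/4, 1/2)
  'd': [1/6 + 1/2*2/3, 1/6 + 1/2*1/1) = [1/2, 2/3) <- contains code 77/144
  emit 'd', narrow to [1/2, 2/3)
Step 3: interval [1/2, 2/3), width = 2/3 - 1/2 = 1/6
  'a': [1/2 + 1/6*0/1, 1/2 + 1/6*1/6) = [1/2, 19/36)
  'f': [1/2 + 1/6*1/6, 1/2 + 1/6*2/3) = [19/36, 11/18) <- contains code 77/144
  'd': [1/2 + 1/6*2/3, 1/2 + 1/6*1/1) = [11/18, 2/3)
  emit 'f', narrow to [19/36, 11/18)
Step 4: interval [19/36, 11/18), width = 11/18 - 19/36 = 1/12
  'a': [19/36 + 1/12*0/1, 19/36 + 1/12*1/6) = [19/36, 13/24) <- contains code 77/144
  'f': [19/36 + 1/12*1/6, 19/36 + 1/12*2/3) = [13/24, 7/12)
  'd': [19/36 + 1/12*2/3, 19/36 + 1/12*1/1) = [7/12, 11/18)
  emit 'a', narrow to [19/36, 13/24)

Answer: fdfa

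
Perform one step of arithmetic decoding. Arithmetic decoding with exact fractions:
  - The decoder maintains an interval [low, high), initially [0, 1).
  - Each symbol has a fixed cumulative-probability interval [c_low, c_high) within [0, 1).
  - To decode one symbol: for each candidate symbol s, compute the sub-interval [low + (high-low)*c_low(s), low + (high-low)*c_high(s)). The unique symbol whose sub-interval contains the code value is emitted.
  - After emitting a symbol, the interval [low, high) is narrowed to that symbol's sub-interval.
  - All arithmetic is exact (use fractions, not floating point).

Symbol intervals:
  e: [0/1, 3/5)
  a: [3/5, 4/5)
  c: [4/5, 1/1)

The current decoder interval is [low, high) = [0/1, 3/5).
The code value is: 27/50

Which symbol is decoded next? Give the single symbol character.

Answer: c

Derivation:
Interval width = high − low = 3/5 − 0/1 = 3/5
Scaled code = (code − low) / width = (27/50 − 0/1) / 3/5 = 9/10
  e: [0/1, 3/5) 
  a: [3/5, 4/5) 
  c: [4/5, 1/1) ← scaled code falls here ✓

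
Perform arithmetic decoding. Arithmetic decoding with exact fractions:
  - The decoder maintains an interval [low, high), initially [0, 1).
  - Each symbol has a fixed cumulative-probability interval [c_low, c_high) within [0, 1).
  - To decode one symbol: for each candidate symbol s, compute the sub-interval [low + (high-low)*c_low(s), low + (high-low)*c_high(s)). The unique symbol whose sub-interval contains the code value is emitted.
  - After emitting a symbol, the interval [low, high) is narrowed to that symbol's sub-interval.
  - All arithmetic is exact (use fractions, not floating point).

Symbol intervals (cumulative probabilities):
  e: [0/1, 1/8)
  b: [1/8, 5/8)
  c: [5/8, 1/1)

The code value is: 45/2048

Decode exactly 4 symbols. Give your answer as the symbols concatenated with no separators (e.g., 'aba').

Step 1: interval [0/1, 1/1), width = 1/1 - 0/1 = 1/1
  'e': [0/1 + 1/1*0/1, 0/1 + 1/1*1/8) = [0/1, 1/8) <- contains code 45/2048
  'b': [0/1 + 1/1*1/8, 0/1 + 1/1*5/8) = [1/8, 5/8)
  'c': [0/1 + 1/1*5/8, 0/1 + 1/1*1/1) = [5/8, 1/1)
  emit 'e', narrow to [0/1, 1/8)
Step 2: interval [0/1, 1/8), width = 1/8 - 0/1 = 1/8
  'e': [0/1 + 1/8*0/1, 0/1 + 1/8*1/8) = [0/1, 1/64)
  'b': [0/1 + 1/8*1/8, 0/1 + 1/8*5/8) = [1/64, 5/64) <- contains code 45/2048
  'c': [0/1 + 1/8*5/8, 0/1 + 1/8*1/1) = [5/64, 1/8)
  emit 'b', narrow to [1/64, 5/64)
Step 3: interval [1/64, 5/64), width = 5/64 - 1/64 = 1/16
  'e': [1/64 + 1/16*0/1, 1/64 + 1/16*1/8) = [1/64, 3/128) <- contains code 45/2048
  'b': [1/64 + 1/16*1/8, 1/64 + 1/16*5/8) = [3/128, 7/128)
  'c': [1/64 + 1/16*5/8, 1/64 + 1/16*1/1) = [7/128, 5/64)
  emit 'e', narrow to [1/64, 3/128)
Step 4: interval [1/64, 3/128), width = 3/128 - 1/64 = 1/128
  'e': [1/64 + 1/128*0/1, 1/64 + 1/128*1/8) = [1/64, 17/1024)
  'b': [1/64 + 1/128*1/8, 1/64 + 1/128*5/8) = [17/1024, 21/1024)
  'c': [1/64 + 1/128*5/8, 1/64 + 1/128*1/1) = [21/1024, 3/128) <- contains code 45/2048
  emit 'c', narrow to [21/1024, 3/128)

Answer: ebec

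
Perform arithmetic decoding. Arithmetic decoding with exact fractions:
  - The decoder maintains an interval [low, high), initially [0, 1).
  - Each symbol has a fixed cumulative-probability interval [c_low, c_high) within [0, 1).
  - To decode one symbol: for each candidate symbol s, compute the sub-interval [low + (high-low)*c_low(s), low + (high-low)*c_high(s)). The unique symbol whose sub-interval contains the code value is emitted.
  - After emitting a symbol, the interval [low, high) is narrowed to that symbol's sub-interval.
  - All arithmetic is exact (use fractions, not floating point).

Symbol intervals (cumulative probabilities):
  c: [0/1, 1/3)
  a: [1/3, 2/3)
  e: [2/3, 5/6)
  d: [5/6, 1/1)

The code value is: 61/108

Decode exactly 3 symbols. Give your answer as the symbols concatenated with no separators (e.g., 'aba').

Answer: aec

Derivation:
Step 1: interval [0/1, 1/1), width = 1/1 - 0/1 = 1/1
  'c': [0/1 + 1/1*0/1, 0/1 + 1/1*1/3) = [0/1, 1/3)
  'a': [0/1 + 1/1*1/3, 0/1 + 1/1*2/3) = [1/3, 2/3) <- contains code 61/108
  'e': [0/1 + 1/1*2/3, 0/1 + 1/1*5/6) = [2/3, 5/6)
  'd': [0/1 + 1/1*5/6, 0/1 + 1/1*1/1) = [5/6, 1/1)
  emit 'a', narrow to [1/3, 2/3)
Step 2: interval [1/3, 2/3), width = 2/3 - 1/3 = 1/3
  'c': [1/3 + 1/3*0/1, 1/3 + 1/3*1/3) = [1/3, 4/9)
  'a': [1/3 + 1/3*1/3, 1/3 + 1/3*2/3) = [4/9, 5/9)
  'e': [1/3 + 1/3*2/3, 1/3 + 1/3*5/6) = [5/9, 11/18) <- contains code 61/108
  'd': [1/3 + 1/3*5/6, 1/3 + 1/3*1/1) = [11/18, 2/3)
  emit 'e', narrow to [5/9, 11/18)
Step 3: interval [5/9, 11/18), width = 11/18 - 5/9 = 1/18
  'c': [5/9 + 1/18*0/1, 5/9 + 1/18*1/3) = [5/9, 31/54) <- contains code 61/108
  'a': [5/9 + 1/18*1/3, 5/9 + 1/18*2/3) = [31/54, 16/27)
  'e': [5/9 + 1/18*2/3, 5/9 + 1/18*5/6) = [16/27, 65/108)
  'd': [5/9 + 1/18*5/6, 5/9 + 1/18*1/1) = [65/108, 11/18)
  emit 'c', narrow to [5/9, 31/54)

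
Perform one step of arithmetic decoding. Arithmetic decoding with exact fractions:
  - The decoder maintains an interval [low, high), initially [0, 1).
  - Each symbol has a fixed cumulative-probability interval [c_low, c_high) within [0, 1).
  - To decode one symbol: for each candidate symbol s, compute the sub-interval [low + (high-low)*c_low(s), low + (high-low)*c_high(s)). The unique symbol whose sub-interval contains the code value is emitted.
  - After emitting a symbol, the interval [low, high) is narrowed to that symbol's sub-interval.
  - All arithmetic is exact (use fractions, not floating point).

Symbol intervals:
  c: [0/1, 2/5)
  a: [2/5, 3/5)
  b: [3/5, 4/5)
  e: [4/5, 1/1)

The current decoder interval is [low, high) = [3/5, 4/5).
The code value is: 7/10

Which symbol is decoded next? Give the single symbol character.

Interval width = high − low = 4/5 − 3/5 = 1/5
Scaled code = (code − low) / width = (7/10 − 3/5) / 1/5 = 1/2
  c: [0/1, 2/5) 
  a: [2/5, 3/5) ← scaled code falls here ✓
  b: [3/5, 4/5) 
  e: [4/5, 1/1) 

Answer: a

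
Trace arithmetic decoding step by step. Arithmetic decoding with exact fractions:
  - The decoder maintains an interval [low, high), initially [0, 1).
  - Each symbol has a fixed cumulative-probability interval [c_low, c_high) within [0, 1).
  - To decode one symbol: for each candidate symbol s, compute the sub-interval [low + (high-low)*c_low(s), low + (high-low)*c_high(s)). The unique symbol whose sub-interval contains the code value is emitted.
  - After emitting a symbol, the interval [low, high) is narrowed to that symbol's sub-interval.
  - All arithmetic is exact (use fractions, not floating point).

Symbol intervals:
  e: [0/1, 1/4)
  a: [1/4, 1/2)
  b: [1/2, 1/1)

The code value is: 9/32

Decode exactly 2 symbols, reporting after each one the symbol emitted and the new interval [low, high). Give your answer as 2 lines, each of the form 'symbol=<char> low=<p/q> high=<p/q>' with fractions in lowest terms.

Step 1: interval [0/1, 1/1), width = 1/1 - 0/1 = 1/1
  'e': [0/1 + 1/1*0/1, 0/1 + 1/1*1/4) = [0/1, 1/4)
  'a': [0/1 + 1/1*1/4, 0/1 + 1/1*1/2) = [1/4, 1/2) <- contains code 9/32
  'b': [0/1 + 1/1*1/2, 0/1 + 1/1*1/1) = [1/2, 1/1)
  emit 'a', narrow to [1/4, 1/2)
Step 2: interval [1/4, 1/2), width = 1/2 - 1/4 = 1/4
  'e': [1/4 + 1/4*0/1, 1/4 + 1/4*1/4) = [1/4, 5/16) <- contains code 9/32
  'a': [1/4 + 1/4*1/4, 1/4 + 1/4*1/2) = [5/16, 3/8)
  'b': [1/4 + 1/4*1/2, 1/4 + 1/4*1/1) = [3/8, 1/2)
  emit 'e', narrow to [1/4, 5/16)

Answer: symbol=a low=1/4 high=1/2
symbol=e low=1/4 high=5/16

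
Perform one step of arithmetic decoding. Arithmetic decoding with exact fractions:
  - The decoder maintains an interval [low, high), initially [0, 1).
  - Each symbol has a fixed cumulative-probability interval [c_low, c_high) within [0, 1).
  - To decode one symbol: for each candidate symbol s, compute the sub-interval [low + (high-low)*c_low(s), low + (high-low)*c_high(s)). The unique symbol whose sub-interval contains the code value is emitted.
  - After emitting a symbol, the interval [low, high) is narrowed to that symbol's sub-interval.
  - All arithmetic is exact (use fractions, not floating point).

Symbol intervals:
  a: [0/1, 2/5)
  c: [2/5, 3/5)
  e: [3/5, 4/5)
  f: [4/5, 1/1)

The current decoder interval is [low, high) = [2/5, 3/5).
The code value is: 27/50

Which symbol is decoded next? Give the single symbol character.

Interval width = high − low = 3/5 − 2/5 = 1/5
Scaled code = (code − low) / width = (27/50 − 2/5) / 1/5 = 7/10
  a: [0/1, 2/5) 
  c: [2/5, 3/5) 
  e: [3/5, 4/5) ← scaled code falls here ✓
  f: [4/5, 1/1) 

Answer: e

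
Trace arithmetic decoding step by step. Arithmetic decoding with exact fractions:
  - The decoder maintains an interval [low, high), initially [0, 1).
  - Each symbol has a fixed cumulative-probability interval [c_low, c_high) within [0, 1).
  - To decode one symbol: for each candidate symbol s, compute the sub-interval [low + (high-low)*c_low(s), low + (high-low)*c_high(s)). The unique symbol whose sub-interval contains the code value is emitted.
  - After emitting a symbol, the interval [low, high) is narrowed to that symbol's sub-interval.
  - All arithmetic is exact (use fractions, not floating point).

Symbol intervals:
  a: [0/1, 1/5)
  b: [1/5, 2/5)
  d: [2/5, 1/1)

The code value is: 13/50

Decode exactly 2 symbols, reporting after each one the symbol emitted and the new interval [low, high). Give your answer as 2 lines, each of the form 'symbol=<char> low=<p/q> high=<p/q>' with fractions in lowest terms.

Answer: symbol=b low=1/5 high=2/5
symbol=b low=6/25 high=7/25

Derivation:
Step 1: interval [0/1, 1/1), width = 1/1 - 0/1 = 1/1
  'a': [0/1 + 1/1*0/1, 0/1 + 1/1*1/5) = [0/1, 1/5)
  'b': [0/1 + 1/1*1/5, 0/1 + 1/1*2/5) = [1/5, 2/5) <- contains code 13/50
  'd': [0/1 + 1/1*2/5, 0/1 + 1/1*1/1) = [2/5, 1/1)
  emit 'b', narrow to [1/5, 2/5)
Step 2: interval [1/5, 2/5), width = 2/5 - 1/5 = 1/5
  'a': [1/5 + 1/5*0/1, 1/5 + 1/5*1/5) = [1/5, 6/25)
  'b': [1/5 + 1/5*1/5, 1/5 + 1/5*2/5) = [6/25, 7/25) <- contains code 13/50
  'd': [1/5 + 1/5*2/5, 1/5 + 1/5*1/1) = [7/25, 2/5)
  emit 'b', narrow to [6/25, 7/25)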